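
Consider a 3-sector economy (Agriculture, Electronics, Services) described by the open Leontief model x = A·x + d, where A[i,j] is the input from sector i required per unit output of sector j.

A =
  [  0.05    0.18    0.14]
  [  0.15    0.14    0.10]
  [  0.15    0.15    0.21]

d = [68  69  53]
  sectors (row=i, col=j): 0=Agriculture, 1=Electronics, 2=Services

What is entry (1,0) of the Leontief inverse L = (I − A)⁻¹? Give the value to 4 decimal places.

Form M = I − A:
  [  0.95   -0.18   -0.14]
  [ -0.15    0.86   -0.10]
  [ -0.15   -0.15    0.79]
Leontief inverse L = M⁻¹:
  [  1.1339    0.2785    0.2362]
  [  0.2278    1.2450    0.1980]
  [  0.2586    0.2893    1.3483]
Total output x = L · d:
  x_0 = 1.1339·68 + 0.2785·69 + 0.2362·53 = 108.8425
  x_1 = 0.2278·68 + 1.2450·69 + 0.1980·53 = 111.8911
  x_2 = 0.2586·68 + 0.2893·69 + 1.3483·53 = 109.0001

L[1,0] = 0.2278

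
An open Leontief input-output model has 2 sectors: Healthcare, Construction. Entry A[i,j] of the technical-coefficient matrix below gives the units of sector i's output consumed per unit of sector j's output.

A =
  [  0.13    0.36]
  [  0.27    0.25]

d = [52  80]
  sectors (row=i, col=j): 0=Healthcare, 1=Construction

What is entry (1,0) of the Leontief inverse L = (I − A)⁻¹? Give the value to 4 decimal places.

L[1,0] = 0.4862

Form M = I − A:
  [  0.87   -0.36]
  [ -0.27    0.75]
Leontief inverse L = M⁻¹:
  [  1.3506    0.6483]
  [  0.4862    1.5667]
Total output x = L · d:
  x_0 = 1.3506·52 + 0.6483·80 = 122.0962
  x_1 = 0.4862·52 + 1.5667·80 = 150.6213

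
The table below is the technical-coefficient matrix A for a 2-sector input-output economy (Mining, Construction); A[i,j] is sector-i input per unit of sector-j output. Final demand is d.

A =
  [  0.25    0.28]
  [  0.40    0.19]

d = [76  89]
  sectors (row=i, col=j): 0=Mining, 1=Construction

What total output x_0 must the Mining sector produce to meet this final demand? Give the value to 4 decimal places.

174.5308

Form M = I − A:
  [  0.75   -0.28]
  [ -0.40    0.81]
Leontief inverse L = M⁻¹:
  [  1.6347    0.5651]
  [  0.8073    1.5136]
Total output x = L · d:
  x_0 = 1.6347·76 + 0.5651·89 = 174.5308
  x_1 = 0.8073·76 + 1.5136·89 = 196.0646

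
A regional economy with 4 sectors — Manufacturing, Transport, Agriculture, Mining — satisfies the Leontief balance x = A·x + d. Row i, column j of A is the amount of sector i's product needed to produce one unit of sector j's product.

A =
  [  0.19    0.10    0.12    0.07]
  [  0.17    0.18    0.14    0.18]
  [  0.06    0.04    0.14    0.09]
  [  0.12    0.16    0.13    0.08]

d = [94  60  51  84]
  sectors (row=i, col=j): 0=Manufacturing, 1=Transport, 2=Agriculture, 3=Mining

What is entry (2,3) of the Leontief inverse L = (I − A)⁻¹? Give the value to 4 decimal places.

L[2,3] = 0.1504

Form M = I − A:
  [  0.81   -0.10   -0.12   -0.07]
  [ -0.17    0.82   -0.14   -0.18]
  [ -0.06   -0.04    0.86   -0.09]
  [ -0.12   -0.16   -0.13    0.92]
Leontief inverse L = M⁻¹:
  [  1.3198    0.2048    0.2423    0.1642]
  [  0.3521    1.3403    0.3157    0.3199]
  [  0.1349    0.1054    1.2215    0.1504]
  [  0.2524    0.2747    0.2591    1.1853]
Total output x = L · d:
  x_0 = 1.3198·94 + 0.2048·60 + 0.2423·51 + 0.1642·84 = 162.5042
  x_1 = 0.3521·94 + 1.3403·60 + 0.3157·51 + 0.3199·84 = 156.4796
  x_2 = 0.1349·94 + 0.1054·60 + 1.2215·51 + 0.1504·84 = 93.9282
  x_3 = 0.2524·94 + 0.2747·60 + 0.2591·51 + 1.1853·84 = 152.9869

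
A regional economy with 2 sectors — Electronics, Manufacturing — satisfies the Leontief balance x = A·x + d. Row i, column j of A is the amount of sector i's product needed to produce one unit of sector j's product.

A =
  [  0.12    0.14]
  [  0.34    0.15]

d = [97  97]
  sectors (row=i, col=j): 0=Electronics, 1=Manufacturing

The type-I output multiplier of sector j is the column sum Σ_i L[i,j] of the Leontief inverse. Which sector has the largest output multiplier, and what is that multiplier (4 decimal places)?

Form M = I − A:
  [  0.88   -0.14]
  [ -0.34    0.85]
Leontief inverse L = M⁻¹:
  [  1.2136    0.1999]
  [  0.4854    1.2564]
Total output x = L · d:
  x_0 = 1.2136·97 + 0.1999·97 = 137.1074
  x_1 = 0.4854·97 + 1.2564·97 = 168.9606
Output multipliers (column sums of L):
  Electronics: 1.6990
  Manufacturing: 1.4563

Electronics (1.6990)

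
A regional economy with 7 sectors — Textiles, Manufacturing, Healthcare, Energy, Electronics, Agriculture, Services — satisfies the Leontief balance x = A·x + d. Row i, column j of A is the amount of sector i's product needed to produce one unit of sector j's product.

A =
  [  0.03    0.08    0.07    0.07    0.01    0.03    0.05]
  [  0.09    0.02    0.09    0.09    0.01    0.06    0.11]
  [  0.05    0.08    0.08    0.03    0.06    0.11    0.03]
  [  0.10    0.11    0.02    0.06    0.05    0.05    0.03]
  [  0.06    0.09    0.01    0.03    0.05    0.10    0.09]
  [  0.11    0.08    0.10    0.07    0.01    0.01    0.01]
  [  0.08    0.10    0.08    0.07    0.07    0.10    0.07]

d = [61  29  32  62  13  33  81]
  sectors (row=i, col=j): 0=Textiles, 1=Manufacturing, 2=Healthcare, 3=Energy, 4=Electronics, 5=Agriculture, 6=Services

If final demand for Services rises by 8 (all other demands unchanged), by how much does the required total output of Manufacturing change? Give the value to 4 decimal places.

1.2126

Form M = I − A:
  [  0.97   -0.08   -0.07   -0.07   -0.01   -0.03   -0.05]
  [ -0.09    0.98   -0.09   -0.09   -0.01   -0.06   -0.11]
  [ -0.05   -0.08    0.92   -0.03   -0.06   -0.11   -0.03]
  [ -0.10   -0.11   -0.02    0.94   -0.05   -0.05   -0.03]
  [ -0.06   -0.09   -0.01   -0.03    0.95   -0.10   -0.09]
  [ -0.11   -0.08   -0.10   -0.07   -0.01    0.99   -0.01]
  [ -0.08   -0.10   -0.08   -0.07   -0.07   -0.10    0.93]
Leontief inverse L = M⁻¹:
  [  1.0764    0.1264    0.1119    0.1083    0.0323    0.0699    0.0838]
  [  0.1512    1.0892    0.1471    0.1413    0.0422    0.1137    0.1516]
  [  0.1083    0.1381    1.1346    0.0772    0.0852    0.1574    0.0712]
  [  0.1542    0.1644    0.0692    1.1080    0.0725    0.0930    0.0737]
  [  0.1195    0.1484    0.0646    0.0804    1.0752    0.1460    0.1343]
  [  0.1564    0.1309    0.1460    0.1118    0.0326    1.0527    0.0467]
  [  0.1556    0.1775    0.1488    0.1326    0.1045    0.1630    1.1256]
Total output x = L · d:
  x_0 = 1.0764·61 + 0.1264·29 + 0.1119·32 + 0.1083·62 + 0.0323·13 + 0.0699·33 + 0.0838·81 = 89.1375
  x_1 = 0.1512·61 + 1.0892·29 + 0.1471·32 + 0.1413·62 + 0.0422·13 + 0.1137·33 + 0.1516·81 = 70.8592
  x_2 = 0.1083·61 + 0.1381·29 + 1.1346·32 + 0.0772·62 + 0.0852·13 + 0.1574·33 + 0.0712·81 = 63.7713
  x_3 = 0.1542·61 + 0.1644·29 + 0.0692·32 + 1.1080·62 + 0.0725·13 + 0.0930·33 + 0.0737·81 = 95.0634
  x_4 = 0.1195·61 + 0.1484·29 + 0.0646·32 + 0.0804·62 + 1.0752·13 + 0.1460·33 + 0.1343·81 = 48.3171
  x_5 = 0.1564·61 + 0.1309·29 + 0.1460·32 + 0.1118·62 + 0.0326·13 + 1.0527·33 + 0.0467·81 = 63.8827
  x_6 = 0.1556·61 + 0.1775·29 + 0.1488·32 + 0.1326·62 + 0.1045·13 + 0.1630·33 + 1.1256·81 = 125.5307
Δx_1 = L[1,6] · Δd_6 = 0.1516 · 8 = 1.2126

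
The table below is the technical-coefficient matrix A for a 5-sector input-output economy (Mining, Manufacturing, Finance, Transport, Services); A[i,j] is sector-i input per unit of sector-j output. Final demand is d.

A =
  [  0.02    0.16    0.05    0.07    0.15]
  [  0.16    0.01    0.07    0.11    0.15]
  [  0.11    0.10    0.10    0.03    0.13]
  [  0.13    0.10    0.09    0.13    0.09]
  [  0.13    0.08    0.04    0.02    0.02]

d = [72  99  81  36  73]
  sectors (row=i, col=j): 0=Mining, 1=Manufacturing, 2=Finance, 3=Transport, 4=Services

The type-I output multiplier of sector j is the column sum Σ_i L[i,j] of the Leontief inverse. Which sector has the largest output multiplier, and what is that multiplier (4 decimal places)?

Form M = I − A:
  [  0.98   -0.16   -0.05   -0.07   -0.15]
  [ -0.16    0.99   -0.07   -0.11   -0.15]
  [ -0.11   -0.10    0.90   -0.03   -0.13]
  [ -0.13   -0.10   -0.09    0.87   -0.09]
  [ -0.13   -0.08   -0.04   -0.02    0.98]
Leontief inverse L = M⁻¹:
  [  1.1154    0.2219    0.1021    0.1266    0.2299]
  [  0.2477    1.0993    0.1267    0.1688    0.2385]
  [  0.1978    0.1744    1.1536    0.0828    0.2176]
  [  0.2343    0.1910    0.1568    1.2024    0.1963]
  [  0.1810    0.1302    0.0742    0.0585    1.0833]
Total output x = L · d:
  x_0 = 1.1154·72 + 0.2219·99 + 0.1021·81 + 0.1266·36 + 0.2299·73 = 131.8895
  x_1 = 0.2477·72 + 1.0993·99 + 0.1267·81 + 0.1688·36 + 0.2385·73 = 160.4127
  x_2 = 0.1978·72 + 0.1744·99 + 1.1536·81 + 0.0828·36 + 0.2176·73 = 143.8192
  x_3 = 0.2343·72 + 0.1910·99 + 0.1568·81 + 1.2024·36 + 0.1963·73 = 106.1047
  x_4 = 0.1810·72 + 0.1302·99 + 0.0742·81 + 0.0585·36 + 1.0833·73 = 113.1158
Output multipliers (column sums of L):
  Mining: 1.9763
  Manufacturing: 1.8169
  Finance: 1.6135
  Transport: 1.6390
  Services: 1.9655

Mining (1.9763)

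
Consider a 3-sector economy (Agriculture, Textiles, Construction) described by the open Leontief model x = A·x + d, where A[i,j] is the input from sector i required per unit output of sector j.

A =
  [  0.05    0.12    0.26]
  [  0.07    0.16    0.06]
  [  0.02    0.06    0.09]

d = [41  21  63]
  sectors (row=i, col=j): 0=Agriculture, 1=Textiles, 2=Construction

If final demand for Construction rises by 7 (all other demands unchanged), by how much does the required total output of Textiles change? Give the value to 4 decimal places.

Form M = I − A:
  [  0.95   -0.12   -0.26]
  [ -0.07    0.84   -0.06]
  [ -0.02   -0.06    0.91]
Leontief inverse L = M⁻¹:
  [  1.0723    0.1759    0.3180]
  [  0.0915    1.2111    0.1060]
  [  0.0296    0.0837    1.1129]
Total output x = L · d:
  x_0 = 1.0723·41 + 0.1759·21 + 0.3180·63 = 67.6893
  x_1 = 0.0915·41 + 1.2111·21 + 0.1060·63 = 35.8610
  x_2 = 0.0296·41 + 0.0837·21 + 1.1129·63 = 73.0829
Δx_1 = L[1,2] · Δd_2 = 0.1060 · 7 = 0.7419

0.7419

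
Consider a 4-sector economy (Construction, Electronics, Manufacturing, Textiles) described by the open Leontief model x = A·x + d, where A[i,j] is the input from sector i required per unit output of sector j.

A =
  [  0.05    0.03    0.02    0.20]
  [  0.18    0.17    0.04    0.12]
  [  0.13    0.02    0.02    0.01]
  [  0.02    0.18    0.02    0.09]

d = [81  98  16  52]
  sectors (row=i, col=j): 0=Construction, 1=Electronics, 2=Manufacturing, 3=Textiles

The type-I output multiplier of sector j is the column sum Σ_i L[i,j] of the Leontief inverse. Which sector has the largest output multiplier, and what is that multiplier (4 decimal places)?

Textiles (1.6719)

Form M = I − A:
  [  0.95   -0.03   -0.02   -0.20]
  [ -0.18    0.83   -0.04   -0.12]
  [ -0.13   -0.02    0.98   -0.01]
  [ -0.02   -0.18   -0.02    0.91]
Leontief inverse L = M⁻¹:
  [  1.0799    0.0940    0.0310    0.2501]
  [  0.2525    1.2637    0.0613    0.2228]
  [  0.1492    0.0408    1.0261    0.0495]
  [  0.0770    0.2529    0.0354    1.1496]
Total output x = L · d:
  x_0 = 1.0799·81 + 0.0940·98 + 0.0310·16 + 0.2501·52 = 110.1900
  x_1 = 0.2525·81 + 1.2637·98 + 0.0613·16 + 0.2228·52 = 156.8687
  x_2 = 0.1492·81 + 0.0408·98 + 1.0261·16 + 0.0495·52 = 35.0773
  x_3 = 0.0770·81 + 0.2529·98 + 0.0354·16 + 1.1496·52 = 91.3645
Output multipliers (column sums of L):
  Construction: 1.5586
  Electronics: 1.6515
  Manufacturing: 1.1537
  Textiles: 1.6719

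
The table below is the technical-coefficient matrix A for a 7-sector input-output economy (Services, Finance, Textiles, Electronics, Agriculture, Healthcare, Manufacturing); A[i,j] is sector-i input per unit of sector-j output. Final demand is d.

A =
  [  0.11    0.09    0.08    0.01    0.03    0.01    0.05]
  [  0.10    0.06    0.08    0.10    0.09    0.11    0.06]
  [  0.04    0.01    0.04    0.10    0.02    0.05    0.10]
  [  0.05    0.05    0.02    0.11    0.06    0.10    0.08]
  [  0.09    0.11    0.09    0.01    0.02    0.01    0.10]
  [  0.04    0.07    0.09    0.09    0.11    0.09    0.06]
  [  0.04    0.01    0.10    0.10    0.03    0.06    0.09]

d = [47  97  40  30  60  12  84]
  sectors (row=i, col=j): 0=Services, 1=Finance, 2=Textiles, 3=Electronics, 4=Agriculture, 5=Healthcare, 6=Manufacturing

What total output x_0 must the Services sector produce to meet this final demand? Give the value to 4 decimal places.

Form M = I − A:
  [  0.89   -0.09   -0.08   -0.01   -0.03   -0.01   -0.05]
  [ -0.10    0.94   -0.08   -0.10   -0.09   -0.11   -0.06]
  [ -0.04   -0.01    0.96   -0.10   -0.02   -0.05   -0.10]
  [ -0.05   -0.05   -0.02    0.89   -0.06   -0.10   -0.08]
  [ -0.09   -0.11   -0.09   -0.01    0.98   -0.01   -0.10]
  [ -0.04   -0.07   -0.09   -0.09   -0.11    0.91   -0.06]
  [ -0.04   -0.01   -0.10   -0.10   -0.03   -0.06    0.91]
Leontief inverse L = M⁻¹:
  [  1.1601    0.1276    0.1296    0.0590    0.0621    0.0492    0.1017]
  [  0.1729    1.1237    0.1574    0.1817    0.1472    0.1775    0.1447]
  [  0.0785    0.0420    1.0844    0.1545    0.0529    0.0931    0.1518]
  [  0.1058    0.0998    0.0821    1.1790    0.1085    0.1582    0.1474]
  [  0.1440    0.1488    0.1470    0.0705    1.0572    0.0576    0.1600]
  [  0.1055    0.1271    0.1609    0.1678    0.1623    1.1538    0.1405]
  [  0.0849    0.0468    0.1511    0.1645    0.0676    0.1097    1.1524]
Total output x = L · d:
  x_0 = 1.1601·47 + 0.1276·97 + 0.1296·40 + 0.0590·30 + 0.0621·60 + 0.0492·12 + 0.1017·84 = 86.7131
  x_1 = 0.1729·47 + 1.1237·97 + 0.1574·40 + 0.1817·30 + 0.1472·60 + 0.1775·12 + 0.1447·84 = 151.9926
  x_2 = 0.0785·47 + 0.0420·97 + 1.0844·40 + 0.1545·30 + 0.0529·60 + 0.0931·12 + 0.1518·84 = 72.8223
  x_3 = 0.1058·47 + 0.0998·97 + 0.0821·40 + 1.1790·30 + 0.1085·60 + 0.1582·12 + 0.1474·84 = 74.0980
  x_4 = 0.1440·47 + 0.1488·97 + 0.1470·40 + 0.0705·30 + 1.0572·60 + 0.0576·12 + 0.1600·84 = 106.7635
  x_5 = 0.1055·47 + 0.1271·97 + 0.1609·40 + 0.1678·30 + 0.1623·60 + 1.1538·12 + 0.1405·84 = 64.1493
  x_6 = 0.0849·47 + 0.0468·97 + 0.1511·40 + 0.1645·30 + 0.0676·60 + 0.1097·12 + 1.1524·84 = 121.6839

86.7131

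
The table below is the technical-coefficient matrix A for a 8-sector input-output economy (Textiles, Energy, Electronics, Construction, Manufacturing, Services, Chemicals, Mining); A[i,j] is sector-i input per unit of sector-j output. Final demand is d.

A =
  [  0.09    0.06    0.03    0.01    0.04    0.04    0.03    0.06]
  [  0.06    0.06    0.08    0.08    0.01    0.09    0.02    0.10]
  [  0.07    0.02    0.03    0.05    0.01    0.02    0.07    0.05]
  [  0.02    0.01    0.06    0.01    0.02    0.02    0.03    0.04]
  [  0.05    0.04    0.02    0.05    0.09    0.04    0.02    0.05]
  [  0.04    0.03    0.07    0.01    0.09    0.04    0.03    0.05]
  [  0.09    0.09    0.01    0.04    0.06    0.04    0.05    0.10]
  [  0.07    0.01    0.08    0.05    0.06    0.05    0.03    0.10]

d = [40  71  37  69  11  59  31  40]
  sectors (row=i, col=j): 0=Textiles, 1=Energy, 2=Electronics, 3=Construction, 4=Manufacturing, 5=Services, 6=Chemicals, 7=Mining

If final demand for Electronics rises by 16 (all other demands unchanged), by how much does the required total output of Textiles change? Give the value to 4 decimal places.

0.9462

Form M = I − A:
  [  0.91   -0.06   -0.03   -0.01   -0.04   -0.04   -0.03   -0.06]
  [ -0.06    0.94   -0.08   -0.08   -0.01   -0.09   -0.02   -0.10]
  [ -0.07   -0.02    0.97   -0.05   -0.01   -0.02   -0.07   -0.05]
  [ -0.02   -0.01   -0.06    0.99   -0.02   -0.02   -0.03   -0.04]
  [ -0.05   -0.04   -0.02   -0.05    0.91   -0.04   -0.02   -0.05]
  [ -0.04   -0.03   -0.07   -0.01   -0.09    0.96   -0.03   -0.05]
  [ -0.09   -0.09   -0.01   -0.04   -0.06   -0.04    0.95   -0.10]
  [ -0.07   -0.01   -0.08   -0.05   -0.06   -0.05   -0.03    0.90]
Leontief inverse L = M⁻¹:
  [  1.1293    0.0846    0.0591    0.0326    0.0686    0.0672    0.0496    0.1025]
  [  0.1081    1.0867    0.1227    0.1084    0.0460    0.1232    0.0485    0.1544]
  [  0.1045    0.0420    1.0536    0.0678    0.0338    0.0413    0.0887    0.0872]
  [  0.0424    0.0226    0.0753    1.0233    0.0358    0.0334    0.0435    0.0637]
  [  0.0842    0.0615    0.0475    0.0714    1.1201    0.0646    0.0381    0.0883]
  [  0.0768    0.0522    0.0959    0.0332    0.1202    1.0642    0.0506    0.0891]
  [  0.1408    0.1221    0.0505    0.0710    0.0986    0.0770    1.0751    0.1581]
  [  0.1152    0.0347    0.1140    0.0756    0.0955    0.0781    0.0559    1.1482]
Total output x = L · d:
  x_0 = 1.1293·40 + 0.0846·71 + 0.0591·37 + 0.0326·69 + 0.0686·11 + 0.0672·59 + 0.0496·31 + 0.1025·40 = 65.9644
  x_1 = 0.1081·40 + 1.0867·71 + 0.1227·37 + 0.1084·69 + 0.0460·11 + 0.1232·59 + 0.0485·31 + 0.1544·40 = 108.9501
  x_2 = 0.1045·40 + 0.0420·71 + 1.0536·37 + 0.0678·69 + 0.0338·11 + 0.0413·59 + 0.0887·31 + 0.0872·40 = 59.8659
  x_3 = 0.0424·40 + 0.0226·71 + 0.0753·37 + 1.0233·69 + 0.0358·11 + 0.0334·59 + 0.0435·31 + 0.0637·40 = 82.9564
  x_4 = 0.0842·40 + 0.0615·71 + 0.0475·37 + 0.0714·69 + 1.1201·11 + 0.0646·59 + 0.0381·31 + 0.0883·40 = 35.2681
  x_5 = 0.0768·40 + 0.0522·71 + 0.0959·37 + 0.0332·69 + 0.1202·11 + 1.0642·59 + 0.0506·31 + 0.0891·40 = 81.8575
  x_6 = 0.1408·40 + 0.1221·71 + 0.0505·37 + 0.0710·69 + 0.0986·11 + 0.0770·59 + 1.0751·31 + 0.1581·40 = 66.3497
  x_7 = 0.1152·40 + 0.0347·71 + 0.1140·37 + 0.0756·69 + 0.0955·11 + 0.0781·59 + 0.0559·31 + 1.1482·40 = 69.8262
Δx_0 = L[0,2] · Δd_2 = 0.0591 · 16 = 0.9462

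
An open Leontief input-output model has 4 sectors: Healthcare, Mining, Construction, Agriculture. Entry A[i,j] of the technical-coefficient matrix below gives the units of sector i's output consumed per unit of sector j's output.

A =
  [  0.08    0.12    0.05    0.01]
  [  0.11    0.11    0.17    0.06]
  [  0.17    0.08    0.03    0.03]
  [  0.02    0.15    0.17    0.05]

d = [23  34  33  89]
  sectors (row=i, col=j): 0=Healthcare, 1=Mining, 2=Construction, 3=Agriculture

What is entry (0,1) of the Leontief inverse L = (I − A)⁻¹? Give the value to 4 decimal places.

Form M = I − A:
  [  0.92   -0.12   -0.05   -0.01]
  [ -0.11    0.89   -0.17   -0.06]
  [ -0.17   -0.08    0.97   -0.03]
  [ -0.02   -0.15   -0.17    0.95]
Leontief inverse L = M⁻¹:
  [  1.1239    0.1640    0.0911    0.0251]
  [  0.1862    1.1837    0.2318    0.0840]
  [  0.2152    0.1330    1.0731    0.0446]
  [  0.0916    0.2141    0.2305    1.0744]
Total output x = L · d:
  x_0 = 1.1239·23 + 0.1640·34 + 0.0911·33 + 0.0251·89 = 36.6601
  x_1 = 0.1862·23 + 1.1837·34 + 0.2318·33 + 0.0840·89 = 59.6561
  x_2 = 0.2152·23 + 0.1330·34 + 1.0731·33 + 0.0446·89 = 48.8487
  x_3 = 0.0916·23 + 0.2141·34 + 0.2305·33 + 1.0744·89 = 112.6167

L[0,1] = 0.1640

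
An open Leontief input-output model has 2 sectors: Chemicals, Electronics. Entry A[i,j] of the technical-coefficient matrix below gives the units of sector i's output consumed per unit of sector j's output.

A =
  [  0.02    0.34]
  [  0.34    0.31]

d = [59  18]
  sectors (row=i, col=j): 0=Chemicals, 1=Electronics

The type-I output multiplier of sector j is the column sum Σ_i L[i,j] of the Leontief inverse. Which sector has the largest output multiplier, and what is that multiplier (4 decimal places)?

Electronics (2.3546)

Form M = I − A:
  [  0.98   -0.34]
  [ -0.34    0.69]
Leontief inverse L = M⁻¹:
  [  1.2308    0.6065]
  [  0.6065    1.7481]
Total output x = L · d:
  x_0 = 1.2308·59 + 0.6065·18 = 83.5355
  x_1 = 0.6065·59 + 1.7481·18 = 67.2494
Output multipliers (column sums of L):
  Chemicals: 1.8373
  Electronics: 2.3546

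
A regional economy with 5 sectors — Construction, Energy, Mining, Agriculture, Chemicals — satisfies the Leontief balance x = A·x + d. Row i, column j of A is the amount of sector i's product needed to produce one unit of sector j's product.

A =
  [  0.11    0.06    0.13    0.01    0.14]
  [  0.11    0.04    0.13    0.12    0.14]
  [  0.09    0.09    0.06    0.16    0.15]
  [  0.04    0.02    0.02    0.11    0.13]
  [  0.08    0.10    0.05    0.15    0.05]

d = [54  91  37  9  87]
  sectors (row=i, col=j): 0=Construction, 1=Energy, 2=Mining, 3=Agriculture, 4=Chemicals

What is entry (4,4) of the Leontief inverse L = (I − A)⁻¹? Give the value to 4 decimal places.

Form M = I − A:
  [  0.89   -0.06   -0.13   -0.01   -0.14]
  [ -0.11    0.96   -0.13   -0.12   -0.14]
  [ -0.09   -0.09    0.94   -0.16   -0.15]
  [ -0.04   -0.02   -0.02    0.89   -0.13]
  [ -0.08   -0.10   -0.05   -0.15    0.95]
Leontief inverse L = M⁻¹:
  [  1.1841    0.1192    0.1951    0.1044    0.2371]
  [  0.1893    1.1031    0.1971    0.2289    0.2529]
  [  0.1680    0.1490    1.1273    0.2687    0.2615]
  [  0.0819    0.0543    0.0539    1.1734    0.1892]
  [  0.1414    0.1426    0.1050    0.2323    1.1428]
Total output x = L · d:
  x_0 = 1.1841·54 + 0.1192·91 + 0.1951·37 + 0.1044·9 + 0.2371·87 = 103.5722
  x_1 = 0.1893·54 + 1.1031·91 + 0.1971·37 + 0.2289·9 + 0.2529·87 = 141.9544
  x_2 = 0.1680·54 + 0.1490·91 + 1.1273·37 + 0.2687·9 + 0.2615·87 = 89.5101
  x_3 = 0.0819·54 + 0.0543·91 + 0.0539·37 + 1.1734·9 + 0.1892·87 = 38.3752
  x_4 = 0.1414·54 + 0.1426·91 + 0.1050·37 + 0.2323·9 + 1.1428·87 = 126.0137

L[4,4] = 1.1428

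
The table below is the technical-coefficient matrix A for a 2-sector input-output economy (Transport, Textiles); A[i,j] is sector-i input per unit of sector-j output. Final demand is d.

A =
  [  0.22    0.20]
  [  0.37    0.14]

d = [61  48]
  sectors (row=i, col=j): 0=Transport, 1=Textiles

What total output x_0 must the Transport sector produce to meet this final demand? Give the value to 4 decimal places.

Form M = I − A:
  [  0.78   -0.20]
  [ -0.37    0.86]
Leontief inverse L = M⁻¹:
  [  1.4410    0.3351]
  [  0.6200    1.3070]
Total output x = L · d:
  x_0 = 1.4410·61 + 0.3351·48 = 103.9879
  x_1 = 0.6200·61 + 1.3070·48 = 100.5529

103.9879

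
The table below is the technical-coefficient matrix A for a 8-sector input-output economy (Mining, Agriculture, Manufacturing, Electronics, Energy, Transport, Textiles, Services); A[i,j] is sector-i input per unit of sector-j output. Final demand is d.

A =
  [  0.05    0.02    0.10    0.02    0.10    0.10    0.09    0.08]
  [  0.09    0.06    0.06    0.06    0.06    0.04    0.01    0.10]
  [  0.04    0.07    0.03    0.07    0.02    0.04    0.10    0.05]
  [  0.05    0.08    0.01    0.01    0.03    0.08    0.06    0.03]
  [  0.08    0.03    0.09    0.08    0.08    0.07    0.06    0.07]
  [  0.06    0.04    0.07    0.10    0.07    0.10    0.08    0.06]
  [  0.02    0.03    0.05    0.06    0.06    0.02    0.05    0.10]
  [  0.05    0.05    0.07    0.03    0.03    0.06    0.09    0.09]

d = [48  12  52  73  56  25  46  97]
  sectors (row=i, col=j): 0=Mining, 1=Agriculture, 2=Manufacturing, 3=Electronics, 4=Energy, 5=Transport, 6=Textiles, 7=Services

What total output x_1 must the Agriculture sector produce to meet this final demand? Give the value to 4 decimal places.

62.4078

Form M = I − A:
  [  0.95   -0.02   -0.10   -0.02   -0.10   -0.10   -0.09   -0.08]
  [ -0.09    0.94   -0.06   -0.06   -0.06   -0.04   -0.01   -0.10]
  [ -0.04   -0.07    0.97   -0.07   -0.02   -0.04   -0.10   -0.05]
  [ -0.05   -0.08   -0.01    0.99   -0.03   -0.08   -0.06   -0.03]
  [ -0.08   -0.03   -0.09   -0.08    0.92   -0.07   -0.06   -0.07]
  [ -0.06   -0.04   -0.07   -0.10   -0.07    0.90   -0.08   -0.06]
  [ -0.02   -0.03   -0.05   -0.06   -0.06   -0.02    0.95   -0.10]
  [ -0.05   -0.05   -0.07   -0.03   -0.03   -0.06   -0.09    0.91]
Leontief inverse L = M⁻¹:
  [  1.1065    0.0690    0.1662    0.0831    0.1599    0.1675    0.1675    0.1585]
  [  0.1413    1.1038    0.1175    0.1069    0.1115    0.1010    0.0755    0.1672]
  [  0.0809    0.1074    1.0747    0.1104    0.0627    0.0868    0.1505    0.1087]
  [  0.0883    0.1104    0.0536    1.0494    0.0711    0.1237    0.1042    0.0825]
  [  0.1365    0.0804    0.1537    0.1373    1.1391    0.1391    0.1361    0.1456]
  [  0.1184    0.0925    0.1342    0.1600    0.1309    1.1714    0.1564    0.1377]
  [  0.0588    0.0656    0.0927    0.0975    0.0976    0.0645    1.1009    0.1534]
  [  0.0958    0.0916    0.1231    0.0782    0.0779    0.1137    0.1520    1.1569]
Total output x = L · d:
  x_0 = 1.1065·48 + 0.0690·12 + 0.1662·52 + 0.0831·73 + 0.1599·56 + 0.1675·25 + 0.1675·46 + 0.1585·97 = 104.8654
  x_1 = 0.1413·48 + 1.1038·12 + 0.1175·52 + 0.1069·73 + 0.1115·56 + 0.1010·25 + 0.0755·46 + 0.1672·97 = 62.4078
  x_2 = 0.0809·48 + 0.1074·12 + 1.0747·52 + 0.1104·73 + 0.0627·56 + 0.0868·25 + 0.1505·46 + 0.1087·97 = 92.2635
  x_3 = 0.0883·48 + 0.1104·12 + 0.0536·52 + 1.0494·73 + 0.0711·56 + 0.1237·25 + 0.1042·46 + 0.0825·97 = 104.8273
  x_4 = 0.1365·48 + 0.0804·12 + 0.1537·52 + 0.1373·73 + 1.1391·56 + 0.1391·25 + 0.1361·46 + 0.1456·97 = 113.1737
  x_5 = 0.1184·48 + 0.0925·12 + 0.1342·52 + 0.1600·73 + 0.1309·56 + 1.1714·25 + 0.1564·46 + 0.1377·97 = 82.6191
  x_6 = 0.0588·48 + 0.0656·12 + 0.0927·52 + 0.0975·73 + 0.0976·56 + 0.0645·25 + 1.1009·46 + 0.1534·97 = 88.1458
  x_7 = 0.0958·48 + 0.0916·12 + 0.1231·52 + 0.0782·73 + 0.0779·56 + 0.1137·25 + 0.1520·46 + 1.1569·97 = 144.2334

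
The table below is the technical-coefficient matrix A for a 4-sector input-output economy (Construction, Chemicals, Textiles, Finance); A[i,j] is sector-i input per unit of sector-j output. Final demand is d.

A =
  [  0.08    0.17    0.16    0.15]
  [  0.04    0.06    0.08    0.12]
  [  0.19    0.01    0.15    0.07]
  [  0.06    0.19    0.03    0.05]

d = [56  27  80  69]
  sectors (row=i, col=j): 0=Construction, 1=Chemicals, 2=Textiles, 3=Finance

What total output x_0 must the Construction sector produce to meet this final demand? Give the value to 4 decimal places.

108.7828

Form M = I − A:
  [  0.92   -0.17   -0.16   -0.15]
  [ -0.04    0.94   -0.08   -0.12]
  [ -0.19   -0.01    0.85   -0.07]
  [ -0.06   -0.19   -0.03    0.95]
Leontief inverse L = M⁻¹:
  [  1.1658    0.2612    0.2523    0.2357]
  [  0.0852    1.1136    0.1266    0.1635]
  [  0.2698    0.0914    1.2410    0.1456]
  [  0.0992    0.2421    0.0805    1.1048]
Total output x = L · d:
  x_0 = 1.1658·56 + 0.2612·27 + 0.2523·80 + 0.2357·69 = 108.7828
  x_1 = 0.0852·56 + 1.1136·27 + 0.1266·80 + 0.1635·69 = 56.2493
  x_2 = 0.2698·56 + 0.0914·27 + 1.2410·80 + 0.1456·69 = 126.8993
  x_3 = 0.0992·56 + 0.2421·27 + 0.0805·80 + 1.1048·69 = 94.7593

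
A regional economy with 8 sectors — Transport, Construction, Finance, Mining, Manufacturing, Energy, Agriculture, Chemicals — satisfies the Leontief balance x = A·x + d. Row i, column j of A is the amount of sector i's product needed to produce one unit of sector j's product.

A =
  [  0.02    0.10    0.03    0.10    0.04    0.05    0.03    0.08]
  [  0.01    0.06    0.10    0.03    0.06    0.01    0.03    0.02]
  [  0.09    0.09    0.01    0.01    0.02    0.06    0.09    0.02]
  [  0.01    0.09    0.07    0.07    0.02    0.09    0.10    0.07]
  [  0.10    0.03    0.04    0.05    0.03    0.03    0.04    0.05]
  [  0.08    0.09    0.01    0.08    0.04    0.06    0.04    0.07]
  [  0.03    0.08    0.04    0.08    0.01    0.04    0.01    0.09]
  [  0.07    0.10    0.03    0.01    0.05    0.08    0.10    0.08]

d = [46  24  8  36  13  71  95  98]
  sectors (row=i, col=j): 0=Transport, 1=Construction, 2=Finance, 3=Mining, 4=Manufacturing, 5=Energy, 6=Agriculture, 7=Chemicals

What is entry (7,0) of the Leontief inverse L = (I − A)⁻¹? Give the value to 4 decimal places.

Form M = I − A:
  [  0.98   -0.10   -0.03   -0.10   -0.04   -0.05   -0.03   -0.08]
  [ -0.01    0.94   -0.10   -0.03   -0.06   -0.01   -0.03   -0.02]
  [ -0.09   -0.09    0.99   -0.01   -0.02   -0.06   -0.09   -0.02]
  [ -0.01   -0.09   -0.07    0.93   -0.02   -0.09   -0.10   -0.07]
  [ -0.10   -0.03   -0.04   -0.05    0.97   -0.03   -0.04   -0.05]
  [ -0.08   -0.09   -0.01   -0.08   -0.04    0.94   -0.04   -0.07]
  [ -0.03   -0.08   -0.04   -0.08   -0.01   -0.04    0.99   -0.09]
  [ -0.07   -0.10   -0.03   -0.01   -0.05   -0.08   -0.10    0.92]
Leontief inverse L = M⁻¹:
  [  1.0557    0.1631    0.0689    0.1390    0.0690    0.0917    0.0764    0.1256]
  [  0.0392    1.1011    0.1236    0.0541    0.0779    0.0359    0.0606    0.0470]
  [  0.1175    0.1436    1.0410    0.0495    0.0443    0.0906    0.1191    0.0607]
  [  0.0530    0.1636    0.1103    1.1161    0.0511    0.1369    0.1494    0.1233]
  [  0.1295    0.0845    0.0676    0.0871    1.0528    0.0650    0.0758    0.0908]
  [  0.1158    0.1569    0.0493    0.1253    0.0706    1.1029    0.0850    0.1202]
  [  0.0604    0.1357    0.0721    0.1120    0.0353    0.0768    1.0515    0.1289]
  [  0.1127    0.1715    0.0696    0.0580    0.0829    0.1231    0.1437    1.1343]
Total output x = L · d:
  x_0 = 1.0557·46 + 0.1631·24 + 0.0689·8 + 0.1390·36 + 0.0690·13 + 0.0917·71 + 0.0764·95 + 0.1256·98 = 85.0108
  x_1 = 0.0392·46 + 1.1011·24 + 0.1236·8 + 0.0541·36 + 0.0779·13 + 0.0359·71 + 0.0606·95 + 0.0470·98 = 45.1006
  x_2 = 0.1175·46 + 0.1436·24 + 1.0410·8 + 0.0495·36 + 0.0443·13 + 0.0906·71 + 0.1191·95 + 0.0607·98 = 43.2375
  x_3 = 0.0530·46 + 0.1636·24 + 0.1103·8 + 1.1161·36 + 0.0511·13 + 0.1369·71 + 0.1494·95 + 0.1233·98 = 84.0882
  x_4 = 0.1295·46 + 0.0845·24 + 0.0676·8 + 0.0871·36 + 1.0528·13 + 0.0650·71 + 0.0758·95 + 0.0908·98 = 46.0541
  x_5 = 0.1158·46 + 0.1569·24 + 0.0493·8 + 0.1253·36 + 0.0706·13 + 1.1029·71 + 0.0850·95 + 0.1202·98 = 113.0697
  x_6 = 0.0604·46 + 0.1357·24 + 0.0721·8 + 0.1120·36 + 0.0353·13 + 0.0768·71 + 1.0515·95 + 0.1289·98 = 129.0814
  x_7 = 0.1127·46 + 0.1715·24 + 0.0696·8 + 0.0580·36 + 0.0829·13 + 0.1231·71 + 0.1437·95 + 1.1343·98 = 146.5818

L[7,0] = 0.1127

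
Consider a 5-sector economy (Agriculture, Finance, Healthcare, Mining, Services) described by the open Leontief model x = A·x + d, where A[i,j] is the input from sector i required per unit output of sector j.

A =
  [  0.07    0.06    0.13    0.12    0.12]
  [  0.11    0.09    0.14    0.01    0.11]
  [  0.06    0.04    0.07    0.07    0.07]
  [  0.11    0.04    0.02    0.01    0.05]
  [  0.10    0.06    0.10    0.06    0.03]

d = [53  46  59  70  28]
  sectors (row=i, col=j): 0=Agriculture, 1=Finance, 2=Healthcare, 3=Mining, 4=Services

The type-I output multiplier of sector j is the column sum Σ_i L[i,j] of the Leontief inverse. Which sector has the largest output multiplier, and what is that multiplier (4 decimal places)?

Healthcare (1.7369)

Form M = I − A:
  [  0.93   -0.06   -0.13   -0.12   -0.12]
  [ -0.11    0.91   -0.14   -0.01   -0.11]
  [ -0.06   -0.04    0.93   -0.07   -0.07]
  [ -0.11   -0.04   -0.02    0.99   -0.05]
  [ -0.10   -0.06   -0.10   -0.06    0.97]
Leontief inverse L = M⁻¹:
  [  1.1383    0.1024    0.1969    0.1635    0.1751]
  [  0.1728    1.1333    0.2141    0.0577    0.1683]
  [  0.1027    0.0670    1.1132    0.0982    0.1057]
  [  0.1430    0.0631    0.0607    1.0374    0.0827]
  [  0.1475    0.0915    0.1521    0.0947    1.0754]
Total output x = L · d:
  x_0 = 1.1383·53 + 0.1024·46 + 0.1969·59 + 0.1635·70 + 0.1751·28 = 93.0043
  x_1 = 0.1728·53 + 1.1333·46 + 0.2141·59 + 0.0577·70 + 0.1683·28 = 82.6784
  x_2 = 0.1027·53 + 0.0670·46 + 1.1132·59 + 0.0982·70 + 0.1057·28 = 84.0416
  x_3 = 0.1430·53 + 0.0631·46 + 0.0607·59 + 1.0374·70 + 0.0827·28 = 88.9952
  x_4 = 0.1475·53 + 0.0915·46 + 0.1521·59 + 0.0947·70 + 1.0754·28 = 57.7371
Output multipliers (column sums of L):
  Agriculture: 1.7042
  Finance: 1.4574
  Healthcare: 1.7369
  Mining: 1.4516
  Services: 1.6072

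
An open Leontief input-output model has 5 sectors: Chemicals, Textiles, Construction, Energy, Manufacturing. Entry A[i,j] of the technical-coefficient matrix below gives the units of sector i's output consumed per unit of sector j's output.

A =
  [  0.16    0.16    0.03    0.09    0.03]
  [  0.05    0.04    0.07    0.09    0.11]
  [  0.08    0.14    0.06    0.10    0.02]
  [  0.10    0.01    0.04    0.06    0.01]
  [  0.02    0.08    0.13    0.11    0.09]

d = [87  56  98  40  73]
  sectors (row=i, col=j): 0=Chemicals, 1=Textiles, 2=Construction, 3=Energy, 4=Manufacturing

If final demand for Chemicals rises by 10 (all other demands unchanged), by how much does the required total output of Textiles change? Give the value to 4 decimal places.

0.9513

Form M = I − A:
  [  0.84   -0.16   -0.03   -0.09   -0.03]
  [ -0.05    0.96   -0.07   -0.09   -0.11]
  [ -0.08   -0.14    0.94   -0.10   -0.02]
  [ -0.10   -0.01   -0.04    0.94   -0.01]
  [ -0.02   -0.08   -0.13   -0.11    0.91]
Leontief inverse L = M⁻¹:
  [  1.2308    0.2232    0.0723    0.1552    0.0709]
  [  0.0951    1.0864    0.1091    0.1409    0.1384]
  [  0.1352    0.1884    1.0960    0.1538    0.0530]
  [  0.1385    0.0447    0.0574    1.0902    0.0232]
  [  0.0715    0.1327    0.1747    0.1696    1.1230]
Total output x = L · d:
  x_0 = 1.2308·87 + 0.2232·56 + 0.0723·98 + 0.1552·40 + 0.0709·73 = 138.0457
  x_1 = 0.0951·87 + 1.0864·56 + 0.1091·98 + 0.1409·40 + 0.1384·73 = 95.5472
  x_2 = 0.1352·87 + 0.1884·56 + 1.0960·98 + 0.1538·40 + 0.0530·73 = 139.7428
  x_3 = 0.1385·87 + 0.0447·56 + 0.0574·98 + 1.0902·40 + 0.0232·73 = 65.4735
  x_4 = 0.0715·87 + 0.1327·56 + 0.1747·98 + 0.1696·40 + 1.1230·73 = 119.5311
Δx_1 = L[1,0] · Δd_0 = 0.0951 · 10 = 0.9513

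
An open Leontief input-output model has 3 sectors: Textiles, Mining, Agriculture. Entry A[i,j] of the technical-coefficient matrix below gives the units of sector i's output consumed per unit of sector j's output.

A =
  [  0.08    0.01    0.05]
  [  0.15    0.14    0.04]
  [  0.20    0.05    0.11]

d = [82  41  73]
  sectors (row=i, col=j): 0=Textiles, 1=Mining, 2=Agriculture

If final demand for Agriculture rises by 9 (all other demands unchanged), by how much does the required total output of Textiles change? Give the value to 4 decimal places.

Form M = I − A:
  [  0.92   -0.01   -0.05]
  [ -0.15    0.86   -0.04]
  [ -0.20   -0.05    0.89]
Leontief inverse L = M⁻¹:
  [  1.1033    0.0165    0.0627]
  [  0.2045    1.1689    0.0640]
  [  0.2594    0.0694    1.1413]
Total output x = L · d:
  x_0 = 1.1033·82 + 0.0165·41 + 0.0627·73 = 95.7230
  x_1 = 0.2045·82 + 1.1689·41 + 0.0640·73 = 69.3671
  x_2 = 0.2594·82 + 0.0694·41 + 1.1413·73 = 107.4303
Δx_0 = L[0,2] · Δd_2 = 0.0627 · 9 = 0.5645

0.5645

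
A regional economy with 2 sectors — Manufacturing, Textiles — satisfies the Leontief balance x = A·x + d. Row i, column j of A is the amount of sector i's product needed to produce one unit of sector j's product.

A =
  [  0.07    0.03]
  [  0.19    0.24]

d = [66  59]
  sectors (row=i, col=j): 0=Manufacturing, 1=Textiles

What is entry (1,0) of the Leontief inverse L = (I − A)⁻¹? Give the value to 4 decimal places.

Form M = I − A:
  [  0.93   -0.03]
  [ -0.19    0.76]
Leontief inverse L = M⁻¹:
  [  1.0840    0.0428]
  [  0.2710    1.3265]
Total output x = L · d:
  x_0 = 1.0840·66 + 0.0428·59 = 74.0693
  x_1 = 0.2710·66 + 1.3265·59 = 96.1489

L[1,0] = 0.2710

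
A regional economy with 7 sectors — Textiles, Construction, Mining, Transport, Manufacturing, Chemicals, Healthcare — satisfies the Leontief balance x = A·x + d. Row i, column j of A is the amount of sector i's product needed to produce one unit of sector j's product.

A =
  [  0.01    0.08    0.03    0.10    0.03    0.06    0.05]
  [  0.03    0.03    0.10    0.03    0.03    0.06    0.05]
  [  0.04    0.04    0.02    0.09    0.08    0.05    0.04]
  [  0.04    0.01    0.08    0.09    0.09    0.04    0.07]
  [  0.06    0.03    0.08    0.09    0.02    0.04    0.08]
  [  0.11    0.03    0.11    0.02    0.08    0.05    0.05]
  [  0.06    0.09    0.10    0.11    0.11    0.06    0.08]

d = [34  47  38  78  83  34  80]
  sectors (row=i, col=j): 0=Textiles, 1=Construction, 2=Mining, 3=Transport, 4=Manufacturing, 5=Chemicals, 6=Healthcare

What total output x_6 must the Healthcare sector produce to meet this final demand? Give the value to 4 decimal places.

141.8590

Form M = I − A:
  [  0.99   -0.08   -0.03   -0.10   -0.03   -0.06   -0.05]
  [ -0.03    0.97   -0.10   -0.03   -0.03   -0.06   -0.05]
  [ -0.04   -0.04    0.98   -0.09   -0.08   -0.05   -0.04]
  [ -0.04   -0.01   -0.08    0.91   -0.09   -0.04   -0.07]
  [ -0.06   -0.03   -0.08   -0.09    0.98   -0.04   -0.08]
  [ -0.11   -0.03   -0.11   -0.02   -0.08    0.95   -0.05]
  [ -0.06   -0.09   -0.10   -0.11   -0.11   -0.06    0.92]
Leontief inverse L = M⁻¹:
  [  1.0422    0.1040    0.0795    0.1456    0.0723    0.0913    0.0881]
  [  0.0597    1.0550    0.1396    0.0740    0.0689    0.0890    0.0831]
  [  0.0717    0.0649    1.0674    0.1388    0.1195    0.0807    0.0792]
  [  0.0770    0.0411    0.1323    1.1513    0.1394    0.0761    0.1160]
  [  0.0936    0.0613    0.1294    0.1473    1.0691    0.0755    0.1223]
  [  0.1462    0.0659    0.1602    0.0820    0.1267    1.0892    0.0950]
  [  0.1116    0.1336    0.1766    0.1924    0.1772    0.1126    1.1441]
Total output x = L · d:
  x_0 = 1.0422·34 + 0.1040·47 + 0.0795·38 + 0.1456·78 + 0.0723·83 + 0.0913·34 + 0.0881·80 = 70.8551
  x_1 = 0.0597·34 + 1.0550·47 + 0.1396·38 + 0.0740·78 + 0.0689·83 + 0.0890·34 + 0.0831·80 = 78.0820
  x_2 = 0.0717·34 + 0.0649·47 + 1.0674·38 + 0.1388·78 + 0.1195·83 + 0.0807·34 + 0.0792·80 = 75.8732
  x_3 = 0.0770·34 + 0.0411·47 + 0.1323·38 + 1.1513·78 + 0.1394·83 + 0.0761·34 + 0.1160·80 = 122.8176
  x_4 = 0.0936·34 + 0.0613·47 + 0.1294·38 + 0.1473·78 + 1.0691·83 + 0.0755·34 + 0.1223·80 = 123.5653
  x_5 = 0.1462·34 + 0.0659·47 + 0.1602·38 + 0.0820·78 + 0.1267·83 + 1.0892·34 + 0.0950·80 = 75.7022
  x_6 = 0.1116·34 + 0.1336·47 + 0.1766·38 + 0.1924·78 + 0.1772·83 + 0.1126·34 + 1.1441·80 = 141.8590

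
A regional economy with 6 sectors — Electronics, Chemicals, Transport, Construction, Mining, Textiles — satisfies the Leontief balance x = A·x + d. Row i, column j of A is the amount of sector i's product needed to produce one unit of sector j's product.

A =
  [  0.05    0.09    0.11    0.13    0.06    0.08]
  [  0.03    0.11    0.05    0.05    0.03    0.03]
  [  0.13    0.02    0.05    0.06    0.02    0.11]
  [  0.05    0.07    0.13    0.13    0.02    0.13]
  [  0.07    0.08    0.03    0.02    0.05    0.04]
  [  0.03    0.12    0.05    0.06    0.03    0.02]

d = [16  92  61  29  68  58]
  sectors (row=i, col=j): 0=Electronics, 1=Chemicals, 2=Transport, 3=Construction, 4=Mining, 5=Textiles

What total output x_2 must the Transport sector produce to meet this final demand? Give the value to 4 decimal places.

92.3447

Form M = I − A:
  [  0.95   -0.09   -0.11   -0.13   -0.06   -0.08]
  [ -0.03    0.89   -0.05   -0.05   -0.03   -0.03]
  [ -0.13   -0.02    0.95   -0.06   -0.02   -0.11]
  [ -0.05   -0.07   -0.13    0.87   -0.02   -0.13]
  [ -0.07   -0.08   -0.03   -0.02    0.95   -0.04]
  [ -0.03   -0.12   -0.05   -0.06   -0.03    0.98]
Leontief inverse L = M⁻¹:
  [  1.1027    0.1582    0.1734    0.1978    0.0870    0.1441]
  [  0.0576    1.1506    0.0837    0.0859    0.0455    0.0626]
  [  0.1675    0.0760    1.1017    0.1172    0.0436    0.1570]
  [  0.1040    0.1400    0.1956    1.2011    0.0466    0.1960]
  [  0.0961    0.1207    0.0623    0.0549    1.0672    0.0694]
  [  0.0587    0.1619    0.0856    0.0978    0.0460    1.0546]
Total output x = L · d:
  x_0 = 1.1027·16 + 0.1582·92 + 0.1734·61 + 0.1978·29 + 0.0870·68 + 0.1441·58 = 62.7874
  x_1 = 0.0576·16 + 1.1506·92 + 0.0837·61 + 0.0859·29 + 0.0455·68 + 0.0626·58 = 121.0979
  x_2 = 0.1675·16 + 0.0760·92 + 1.1017·61 + 0.1172·29 + 0.0436·68 + 0.1570·58 = 92.3447
  x_3 = 0.1040·16 + 0.1400·92 + 0.1956·61 + 1.2011·29 + 0.0466·68 + 0.1960·58 = 75.8364
  x_4 = 0.0961·16 + 0.1207·92 + 0.0623·61 + 0.0549·29 + 1.0672·68 + 0.0694·58 = 94.6289
  x_5 = 0.0587·16 + 0.1619·92 + 0.0856·61 + 0.0978·29 + 0.0460·68 + 1.0546·58 = 88.1854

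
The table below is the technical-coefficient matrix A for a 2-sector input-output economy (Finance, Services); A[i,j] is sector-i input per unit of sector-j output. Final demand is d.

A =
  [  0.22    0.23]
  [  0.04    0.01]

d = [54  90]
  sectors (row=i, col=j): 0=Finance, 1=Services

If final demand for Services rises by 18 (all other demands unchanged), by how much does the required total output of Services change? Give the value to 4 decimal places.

18.4010

Form M = I − A:
  [  0.78   -0.23]
  [ -0.04    0.99]
Leontief inverse L = M⁻¹:
  [  1.2975    0.3014]
  [  0.0524    1.0223]
Total output x = L · d:
  x_0 = 1.2975·54 + 0.3014·90 = 97.1953
  x_1 = 0.0524·54 + 1.0223·90 = 94.8362
Δx_1 = L[1,1] · Δd_1 = 1.0223 · 18 = 18.4010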